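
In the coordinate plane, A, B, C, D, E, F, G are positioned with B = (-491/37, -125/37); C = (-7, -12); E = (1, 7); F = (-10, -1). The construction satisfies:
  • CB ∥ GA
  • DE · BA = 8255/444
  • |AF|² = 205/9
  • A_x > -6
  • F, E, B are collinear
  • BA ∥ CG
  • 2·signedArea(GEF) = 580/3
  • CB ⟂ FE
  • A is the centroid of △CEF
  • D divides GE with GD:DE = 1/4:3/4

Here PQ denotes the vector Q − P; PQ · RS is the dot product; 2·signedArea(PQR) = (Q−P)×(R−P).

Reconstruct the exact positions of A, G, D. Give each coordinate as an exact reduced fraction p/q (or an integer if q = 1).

1. A_x = -16/3  [A is the centroid of △CEF]
2. A_y = -2  [A is the centroid of △CEF]
   → A = (-16/3, -2)
3. G_x = 104/111  [CB ∥ GA ∩ BA ∥ CG]
4. G_y = -393/37  [CB ∥ GA ∩ BA ∥ CG]
   → G = (104/111, -393/37)
5. D_x = 141/148  [D divides GE with GD:DE = 1/4:3/4]
6. D_y = -230/37  [D divides GE with GD:DE = 1/4:3/4]
   → D = (141/148, -230/37)

A = (-16/3, -2)
D = (141/148, -230/37)
G = (104/111, -393/37)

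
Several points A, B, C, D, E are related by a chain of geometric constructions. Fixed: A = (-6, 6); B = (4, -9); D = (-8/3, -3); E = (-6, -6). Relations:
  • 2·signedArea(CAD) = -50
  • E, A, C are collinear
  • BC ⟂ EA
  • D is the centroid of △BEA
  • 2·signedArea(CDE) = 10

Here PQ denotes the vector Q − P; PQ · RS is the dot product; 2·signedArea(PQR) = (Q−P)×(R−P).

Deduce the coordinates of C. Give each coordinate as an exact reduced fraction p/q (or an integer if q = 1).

C = (-6, -9)

1. C_x = -6  [E, A, C are collinear ∩ BC ⟂ EA]
2. C_y = -9  [E, A, C are collinear ∩ BC ⟂ EA]
   → C = (-6, -9)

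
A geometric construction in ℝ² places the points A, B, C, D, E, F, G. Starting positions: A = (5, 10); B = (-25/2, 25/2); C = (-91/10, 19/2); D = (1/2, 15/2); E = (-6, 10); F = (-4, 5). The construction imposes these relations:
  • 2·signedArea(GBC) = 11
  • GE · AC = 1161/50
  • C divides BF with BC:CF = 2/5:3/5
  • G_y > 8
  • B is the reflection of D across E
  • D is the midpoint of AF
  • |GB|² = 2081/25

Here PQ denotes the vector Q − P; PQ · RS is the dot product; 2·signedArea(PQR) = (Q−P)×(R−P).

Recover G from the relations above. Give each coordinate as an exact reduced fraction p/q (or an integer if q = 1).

1. G_x = -43/10  [2·signedArea(GBC) = 11 ∩ GE · AC = 1161/50]
2. G_y = 17/2  [2·signedArea(GBC) = 11 ∩ GE · AC = 1161/50]
   → G = (-43/10, 17/2)

G = (-43/10, 17/2)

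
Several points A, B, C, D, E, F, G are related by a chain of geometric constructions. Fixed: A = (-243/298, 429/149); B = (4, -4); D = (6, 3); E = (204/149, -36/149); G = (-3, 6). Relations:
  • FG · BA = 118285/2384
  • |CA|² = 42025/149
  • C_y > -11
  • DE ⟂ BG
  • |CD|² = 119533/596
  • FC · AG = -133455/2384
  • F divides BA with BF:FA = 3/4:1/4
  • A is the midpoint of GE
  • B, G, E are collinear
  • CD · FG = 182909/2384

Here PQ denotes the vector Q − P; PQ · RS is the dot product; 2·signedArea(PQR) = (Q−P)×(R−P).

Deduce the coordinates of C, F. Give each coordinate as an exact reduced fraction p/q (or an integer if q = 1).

C = (2627/298, -1621/149)
F = (463/1192, 691/596)

1. F_x = 463/1192  [F divides BA with BF:FA = 3/4:1/4]
2. F_y = 691/596  [F divides BA with BF:FA = 3/4:1/4]
   → F = (463/1192, 691/596)
3. C_x = 2627/298  [line 4039/1192·x + -2885/596·y + -196757/2384 = 0 ∩ |CA|² = 42025/149]
4. C_y = -1621/149  [line 4039/1192·x + -2885/596·y + -196757/2384 = 0 ∩ |CA|² = 42025/149]
   → C = (2627/298, -1621/149)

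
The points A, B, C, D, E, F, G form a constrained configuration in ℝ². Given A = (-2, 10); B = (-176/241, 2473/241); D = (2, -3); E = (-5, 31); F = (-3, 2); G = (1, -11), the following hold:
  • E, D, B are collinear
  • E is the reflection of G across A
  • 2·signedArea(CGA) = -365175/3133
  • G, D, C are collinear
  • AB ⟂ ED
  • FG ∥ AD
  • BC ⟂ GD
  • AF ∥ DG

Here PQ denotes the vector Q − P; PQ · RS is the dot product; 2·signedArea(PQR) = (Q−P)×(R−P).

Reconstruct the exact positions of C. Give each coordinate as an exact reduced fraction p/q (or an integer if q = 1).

C = (11248/3133, 30457/3133)

1. C_x = 11248/3133  [G, D, C are collinear ∩ BC ⟂ GD]
2. C_y = 30457/3133  [G, D, C are collinear ∩ BC ⟂ GD]
   → C = (11248/3133, 30457/3133)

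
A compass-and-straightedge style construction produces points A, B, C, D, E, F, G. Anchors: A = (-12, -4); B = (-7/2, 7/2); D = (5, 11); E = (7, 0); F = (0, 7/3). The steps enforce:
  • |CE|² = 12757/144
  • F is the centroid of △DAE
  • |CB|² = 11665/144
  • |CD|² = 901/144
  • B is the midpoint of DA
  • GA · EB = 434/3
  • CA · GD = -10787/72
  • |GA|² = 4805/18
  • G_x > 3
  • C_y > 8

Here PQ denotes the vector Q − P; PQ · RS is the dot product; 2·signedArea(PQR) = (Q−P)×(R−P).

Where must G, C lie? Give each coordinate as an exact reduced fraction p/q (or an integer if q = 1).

C = (15/4, 53/6)
G = (7/2, 7/6)

1. G_x = 7/2  [line 21/2·x + -7/2·y + -98/3 = 0 ∩ |GA|² = 4805/18]
2. G_y = 7/6  [line 21/2·x + -7/2·y + -98/3 = 0 ∩ |GA|² = 4805/18]
   → G = (7/2, 7/6)
3. C_x = 15/4  [line -3/2·x + -59/6·y + 6659/72 = 0 ∩ |CE|² = 12757/144]
4. C_y = 53/6  [line -3/2·x + -59/6·y + 6659/72 = 0 ∩ |CE|² = 12757/144]
   → C = (15/4, 53/6)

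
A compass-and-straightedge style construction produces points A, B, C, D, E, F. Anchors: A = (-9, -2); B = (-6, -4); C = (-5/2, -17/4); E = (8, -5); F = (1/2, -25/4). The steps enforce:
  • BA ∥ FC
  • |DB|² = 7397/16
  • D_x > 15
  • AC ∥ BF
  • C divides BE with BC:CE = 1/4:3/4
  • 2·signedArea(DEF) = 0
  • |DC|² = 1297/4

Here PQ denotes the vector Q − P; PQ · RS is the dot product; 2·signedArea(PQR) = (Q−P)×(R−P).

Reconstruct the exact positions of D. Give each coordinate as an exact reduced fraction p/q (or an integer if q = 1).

D = (31/2, -15/4)

1. D_x = 31/2  [line 5/4·x + -15/2·y + -95/2 = 0 ∩ |DB|² = 7397/16]
2. D_y = -15/4  [line 5/4·x + -15/2·y + -95/2 = 0 ∩ |DB|² = 7397/16]
   → D = (31/2, -15/4)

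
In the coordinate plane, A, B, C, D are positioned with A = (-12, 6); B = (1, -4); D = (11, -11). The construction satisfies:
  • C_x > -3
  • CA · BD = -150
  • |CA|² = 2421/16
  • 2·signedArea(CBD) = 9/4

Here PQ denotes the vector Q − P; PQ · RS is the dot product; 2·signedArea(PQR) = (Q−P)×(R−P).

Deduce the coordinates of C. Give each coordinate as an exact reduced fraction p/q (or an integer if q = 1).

1. C_x = -9/4  [CA · BD = -150 ∩ 2·signedArea(CBD) = 9/4]
2. C_y = -3/2  [CA · BD = -150 ∩ 2·signedArea(CBD) = 9/4]
   → C = (-9/4, -3/2)

C = (-9/4, -3/2)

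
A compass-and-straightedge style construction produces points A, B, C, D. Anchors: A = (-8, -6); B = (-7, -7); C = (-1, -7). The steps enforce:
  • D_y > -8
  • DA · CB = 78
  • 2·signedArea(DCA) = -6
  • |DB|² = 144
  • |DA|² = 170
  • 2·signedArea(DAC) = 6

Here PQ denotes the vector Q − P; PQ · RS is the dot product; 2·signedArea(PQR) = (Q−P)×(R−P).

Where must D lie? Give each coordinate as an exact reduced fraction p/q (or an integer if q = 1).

D = (5, -7)

1. D_x = 5  [2·signedArea(DAC) = 6 ∩ DA · CB = 78]
2. D_y = -7  [2·signedArea(DAC) = 6 ∩ DA · CB = 78]
   → D = (5, -7)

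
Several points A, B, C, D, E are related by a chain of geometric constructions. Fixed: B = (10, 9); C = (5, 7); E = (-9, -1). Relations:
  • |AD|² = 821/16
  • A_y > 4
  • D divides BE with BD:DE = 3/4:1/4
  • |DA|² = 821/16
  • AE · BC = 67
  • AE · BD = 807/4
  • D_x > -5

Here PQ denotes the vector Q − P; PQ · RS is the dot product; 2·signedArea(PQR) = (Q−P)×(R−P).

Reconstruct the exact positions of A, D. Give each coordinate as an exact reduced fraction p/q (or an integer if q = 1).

1. D_x = -17/4  [D divides BE with BD:DE = 3/4:1/4]
2. D_y = 3/2  [D divides BE with BD:DE = 3/4:1/4]
   → D = (-17/4, 3/2)
3. A_x = 2  [AE · BC = 67 ∩ AE · BD = 807/4]
4. A_y = 5  [AE · BC = 67 ∩ AE · BD = 807/4]
   → A = (2, 5)

A = (2, 5)
D = (-17/4, 3/2)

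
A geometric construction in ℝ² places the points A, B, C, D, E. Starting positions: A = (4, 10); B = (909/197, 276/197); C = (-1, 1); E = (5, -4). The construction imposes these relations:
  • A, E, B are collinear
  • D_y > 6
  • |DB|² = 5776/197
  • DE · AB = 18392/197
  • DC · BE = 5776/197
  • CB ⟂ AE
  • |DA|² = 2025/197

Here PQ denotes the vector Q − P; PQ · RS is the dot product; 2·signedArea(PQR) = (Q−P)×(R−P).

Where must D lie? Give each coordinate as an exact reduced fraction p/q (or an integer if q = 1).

1. D_x = 833/197  [line -76/197·x + 1064/197·y + -6916/197 = 0 ∩ |DB|² = 5776/197]
2. D_y = 1340/197  [line -76/197·x + 1064/197·y + -6916/197 = 0 ∩ |DB|² = 5776/197]
   → D = (833/197, 1340/197)

D = (833/197, 1340/197)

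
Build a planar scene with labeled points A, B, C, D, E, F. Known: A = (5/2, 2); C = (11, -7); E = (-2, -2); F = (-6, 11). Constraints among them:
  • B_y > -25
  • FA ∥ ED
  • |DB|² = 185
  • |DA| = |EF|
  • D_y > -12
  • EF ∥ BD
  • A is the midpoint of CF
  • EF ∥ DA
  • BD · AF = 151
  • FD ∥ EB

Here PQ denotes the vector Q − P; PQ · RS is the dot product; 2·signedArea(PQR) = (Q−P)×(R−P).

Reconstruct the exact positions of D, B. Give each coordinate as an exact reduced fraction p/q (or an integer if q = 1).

B = (21/2, -24)
D = (13/2, -11)

1. D_x = 13/2  [EF ∥ DA ∩ FA ∥ ED]
2. D_y = -11  [EF ∥ DA ∩ FA ∥ ED]
   → D = (13/2, -11)
3. B_x = 21/2  [EF ∥ BD ∩ FD ∥ EB]
4. B_y = -24  [EF ∥ BD ∩ FD ∥ EB]
   → B = (21/2, -24)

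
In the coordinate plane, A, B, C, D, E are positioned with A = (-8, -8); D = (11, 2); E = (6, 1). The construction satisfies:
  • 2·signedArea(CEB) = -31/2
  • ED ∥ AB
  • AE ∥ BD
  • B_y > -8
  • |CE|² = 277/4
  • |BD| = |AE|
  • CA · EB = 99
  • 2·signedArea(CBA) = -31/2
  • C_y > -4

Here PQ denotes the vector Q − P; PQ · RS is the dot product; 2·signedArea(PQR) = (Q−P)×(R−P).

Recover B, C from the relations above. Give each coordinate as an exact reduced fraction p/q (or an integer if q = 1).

1. B_x = -3  [AE ∥ BD ∩ ED ∥ AB]
2. B_y = -7  [AE ∥ BD ∩ ED ∥ AB]
   → B = (-3, -7)
3. C_x = -1  [2·signedArea(CEB) = -31/2 ∩ 2·signedArea(CBA) = -31/2]
4. C_y = -7/2  [2·signedArea(CEB) = -31/2 ∩ 2·signedArea(CBA) = -31/2]
   → C = (-1, -7/2)

B = (-3, -7)
C = (-1, -7/2)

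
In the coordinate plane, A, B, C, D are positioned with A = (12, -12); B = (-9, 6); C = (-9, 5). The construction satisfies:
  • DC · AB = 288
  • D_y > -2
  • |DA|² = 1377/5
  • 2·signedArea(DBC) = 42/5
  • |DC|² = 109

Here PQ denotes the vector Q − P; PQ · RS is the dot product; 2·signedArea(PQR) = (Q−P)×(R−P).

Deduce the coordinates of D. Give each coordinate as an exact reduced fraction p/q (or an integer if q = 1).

1. D_x = -3/5  [DC · AB = 288 ∩ 2·signedArea(DBC) = 42/5]
2. D_y = -6/5  [DC · AB = 288 ∩ 2·signedArea(DBC) = 42/5]
   → D = (-3/5, -6/5)

D = (-3/5, -6/5)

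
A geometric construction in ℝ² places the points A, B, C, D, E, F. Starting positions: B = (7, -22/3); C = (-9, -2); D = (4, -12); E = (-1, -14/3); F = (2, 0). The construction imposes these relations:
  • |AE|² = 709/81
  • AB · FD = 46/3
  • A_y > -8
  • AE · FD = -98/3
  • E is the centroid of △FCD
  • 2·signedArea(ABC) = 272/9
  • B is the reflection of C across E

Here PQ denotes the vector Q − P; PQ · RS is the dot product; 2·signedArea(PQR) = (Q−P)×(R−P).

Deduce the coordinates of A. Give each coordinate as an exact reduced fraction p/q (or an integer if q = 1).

A = (2/3, -64/9)

1. A_x = 2/3  [2·signedArea(ABC) = 272/9 ∩ AB · FD = 46/3]
2. A_y = -64/9  [2·signedArea(ABC) = 272/9 ∩ AB · FD = 46/3]
   → A = (2/3, -64/9)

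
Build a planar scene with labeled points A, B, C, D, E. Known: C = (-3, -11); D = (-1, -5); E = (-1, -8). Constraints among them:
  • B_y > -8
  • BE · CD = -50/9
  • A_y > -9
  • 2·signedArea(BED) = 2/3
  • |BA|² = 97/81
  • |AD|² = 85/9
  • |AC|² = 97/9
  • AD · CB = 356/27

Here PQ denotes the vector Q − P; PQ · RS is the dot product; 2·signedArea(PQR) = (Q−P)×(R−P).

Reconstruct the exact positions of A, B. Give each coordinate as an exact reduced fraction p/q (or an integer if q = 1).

A = (-5/3, -8)
B = (-11/9, -7)

1. B_x = -11/9  [2·signedArea(BED) = 2/3 ∩ BE · CD = -50/9]
2. B_y = -7  [2·signedArea(BED) = 2/3 ∩ BE · CD = -50/9]
   → B = (-11/9, -7)
3. A_x = -5/3  [line -16/9·x + -4·y + -944/27 = 0 ∩ |BA|² = 97/81]
4. A_y = -8  [line -16/9·x + -4·y + -944/27 = 0 ∩ |BA|² = 97/81]
   → A = (-5/3, -8)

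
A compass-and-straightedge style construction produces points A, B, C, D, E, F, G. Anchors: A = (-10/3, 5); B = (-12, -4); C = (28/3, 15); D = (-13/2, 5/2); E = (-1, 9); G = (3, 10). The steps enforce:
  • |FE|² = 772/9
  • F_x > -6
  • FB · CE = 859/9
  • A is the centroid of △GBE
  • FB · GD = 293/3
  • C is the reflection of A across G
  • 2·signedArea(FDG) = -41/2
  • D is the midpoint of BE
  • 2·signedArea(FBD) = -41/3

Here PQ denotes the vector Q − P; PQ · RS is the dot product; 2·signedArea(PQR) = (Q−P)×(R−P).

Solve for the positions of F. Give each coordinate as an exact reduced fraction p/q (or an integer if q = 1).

F = (-17/3, 1)

1. F_x = -17/3  [2·signedArea(FBD) = -41/3 ∩ FB · CE = 859/9]
2. F_y = 1  [2·signedArea(FBD) = -41/3 ∩ FB · CE = 859/9]
   → F = (-17/3, 1)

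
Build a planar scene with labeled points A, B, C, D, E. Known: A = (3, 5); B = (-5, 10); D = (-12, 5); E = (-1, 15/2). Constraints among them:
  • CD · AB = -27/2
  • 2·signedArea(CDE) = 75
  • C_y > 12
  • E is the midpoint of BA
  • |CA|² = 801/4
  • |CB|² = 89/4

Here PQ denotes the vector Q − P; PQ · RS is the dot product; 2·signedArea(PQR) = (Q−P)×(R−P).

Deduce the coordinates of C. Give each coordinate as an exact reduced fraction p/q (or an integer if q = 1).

1. C_x = -9  [2·signedArea(CDE) = 75 ∩ CD · AB = -27/2]
2. C_y = 25/2  [2·signedArea(CDE) = 75 ∩ CD · AB = -27/2]
   → C = (-9, 25/2)

C = (-9, 25/2)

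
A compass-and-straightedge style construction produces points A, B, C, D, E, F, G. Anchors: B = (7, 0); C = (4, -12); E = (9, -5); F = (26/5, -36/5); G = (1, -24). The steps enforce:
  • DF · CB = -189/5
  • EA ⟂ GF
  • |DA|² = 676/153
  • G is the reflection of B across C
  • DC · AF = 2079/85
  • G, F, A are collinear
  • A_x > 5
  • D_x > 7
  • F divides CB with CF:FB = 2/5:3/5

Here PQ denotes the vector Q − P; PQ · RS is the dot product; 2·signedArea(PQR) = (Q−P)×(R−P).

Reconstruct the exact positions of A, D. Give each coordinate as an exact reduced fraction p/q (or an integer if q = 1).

A = (101/17, -72/17)
D = (407/51, -242/51)

1. A_x = 101/17  [G, F, A are collinear ∩ EA ⟂ GF]
2. A_y = -72/17  [G, F, A are collinear ∩ EA ⟂ GF]
   → A = (101/17, -72/17)
3. D_x = 407/51  [line 63/85·x + 252/85·y + 693/85 = 0 ∩ |DA|² = 676/153]
4. D_y = -242/51  [line 63/85·x + 252/85·y + 693/85 = 0 ∩ |DA|² = 676/153]
   → D = (407/51, -242/51)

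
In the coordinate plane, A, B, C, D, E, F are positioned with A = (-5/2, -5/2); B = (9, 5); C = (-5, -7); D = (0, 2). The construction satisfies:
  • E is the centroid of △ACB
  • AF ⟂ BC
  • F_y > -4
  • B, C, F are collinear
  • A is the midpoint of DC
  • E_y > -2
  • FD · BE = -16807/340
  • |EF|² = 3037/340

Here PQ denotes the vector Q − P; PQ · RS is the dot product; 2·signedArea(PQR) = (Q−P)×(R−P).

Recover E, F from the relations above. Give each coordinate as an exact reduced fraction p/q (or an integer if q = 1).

1. E_x = 1/2  [E is the centroid of △ACB]
2. E_y = -3/2  [E is the centroid of △ACB]
   → E = (1/2, -3/2)
3. F_x = -227/170  [B, C, F are collinear ∩ AF ⟂ BC]
4. F_y = -328/85  [B, C, F are collinear ∩ AF ⟂ BC]
   → F = (-227/170, -328/85)

E = (1/2, -3/2)
F = (-227/170, -328/85)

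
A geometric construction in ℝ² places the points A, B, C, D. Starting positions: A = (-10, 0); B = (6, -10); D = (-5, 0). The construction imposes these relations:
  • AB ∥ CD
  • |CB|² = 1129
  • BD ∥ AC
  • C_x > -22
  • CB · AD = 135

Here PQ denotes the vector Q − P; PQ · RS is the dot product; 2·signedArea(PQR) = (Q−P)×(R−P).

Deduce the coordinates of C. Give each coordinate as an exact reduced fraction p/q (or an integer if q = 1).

C = (-21, 10)

1. C_x = -21  [AB ∥ CD ∩ BD ∥ AC]
2. C_y = 10  [AB ∥ CD ∩ BD ∥ AC]
   → C = (-21, 10)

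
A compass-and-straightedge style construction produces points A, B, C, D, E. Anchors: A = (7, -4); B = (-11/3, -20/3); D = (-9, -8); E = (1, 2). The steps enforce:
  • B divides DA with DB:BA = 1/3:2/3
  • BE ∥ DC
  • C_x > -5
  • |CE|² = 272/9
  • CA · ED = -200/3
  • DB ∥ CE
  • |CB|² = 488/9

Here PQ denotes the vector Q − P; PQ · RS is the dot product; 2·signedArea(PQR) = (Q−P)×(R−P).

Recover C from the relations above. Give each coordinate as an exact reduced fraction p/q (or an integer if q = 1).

1. C_x = -13/3  [DB ∥ CE ∩ BE ∥ DC]
2. C_y = 2/3  [DB ∥ CE ∩ BE ∥ DC]
   → C = (-13/3, 2/3)

C = (-13/3, 2/3)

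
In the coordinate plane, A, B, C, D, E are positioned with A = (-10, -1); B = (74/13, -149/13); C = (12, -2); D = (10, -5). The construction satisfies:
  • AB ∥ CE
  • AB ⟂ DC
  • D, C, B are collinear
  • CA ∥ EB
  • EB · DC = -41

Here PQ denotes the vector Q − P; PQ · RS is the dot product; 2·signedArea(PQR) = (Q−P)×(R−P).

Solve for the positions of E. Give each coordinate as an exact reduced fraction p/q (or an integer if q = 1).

1. E_x = 360/13  [CA ∥ EB ∩ AB ∥ CE]
2. E_y = -162/13  [CA ∥ EB ∩ AB ∥ CE]
   → E = (360/13, -162/13)

E = (360/13, -162/13)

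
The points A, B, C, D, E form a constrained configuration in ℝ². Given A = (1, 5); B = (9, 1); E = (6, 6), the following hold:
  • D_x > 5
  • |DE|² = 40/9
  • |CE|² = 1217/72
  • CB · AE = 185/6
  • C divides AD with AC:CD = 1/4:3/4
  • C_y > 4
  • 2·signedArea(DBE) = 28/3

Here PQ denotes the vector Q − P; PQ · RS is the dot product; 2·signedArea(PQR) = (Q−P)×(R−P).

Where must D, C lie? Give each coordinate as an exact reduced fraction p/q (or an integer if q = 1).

C = (25/12, 19/4)
D = (16/3, 4)

1. D_x = 16/3  [line -5·x + -3·y + 116/3 = 0 ∩ |DE|² = 40/9]
2. D_y = 4  [line -5·x + -3·y + 116/3 = 0 ∩ |DE|² = 40/9]
   → D = (16/3, 4)
3. C_x = 25/12  [C divides AD with AC:CD = 1/4:3/4]
4. C_y = 19/4  [C divides AD with AC:CD = 1/4:3/4]
   → C = (25/12, 19/4)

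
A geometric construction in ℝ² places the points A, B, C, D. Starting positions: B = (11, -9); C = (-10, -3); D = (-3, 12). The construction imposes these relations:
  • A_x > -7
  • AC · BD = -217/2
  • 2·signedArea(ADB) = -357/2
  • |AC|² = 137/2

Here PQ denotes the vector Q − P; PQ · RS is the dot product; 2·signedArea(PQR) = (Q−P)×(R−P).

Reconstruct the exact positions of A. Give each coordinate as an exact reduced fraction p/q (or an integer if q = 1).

A = (-13/2, 9/2)

1. A_x = -13/2  [2·signedArea(ADB) = -357/2 ∩ AC · BD = -217/2]
2. A_y = 9/2  [2·signedArea(ADB) = -357/2 ∩ AC · BD = -217/2]
   → A = (-13/2, 9/2)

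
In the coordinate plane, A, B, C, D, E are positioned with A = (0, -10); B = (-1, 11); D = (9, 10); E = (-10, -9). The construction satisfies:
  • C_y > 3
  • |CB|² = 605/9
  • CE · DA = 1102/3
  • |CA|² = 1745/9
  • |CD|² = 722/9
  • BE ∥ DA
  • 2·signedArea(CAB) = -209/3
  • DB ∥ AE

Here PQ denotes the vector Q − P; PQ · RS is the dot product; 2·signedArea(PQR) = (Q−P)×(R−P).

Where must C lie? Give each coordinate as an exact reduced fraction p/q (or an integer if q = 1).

1. C_x = 8/3  [CE · DA = 1102/3 ∩ 2·signedArea(CAB) = -209/3]
2. C_y = 11/3  [CE · DA = 1102/3 ∩ 2·signedArea(CAB) = -209/3]
   → C = (8/3, 11/3)

C = (8/3, 11/3)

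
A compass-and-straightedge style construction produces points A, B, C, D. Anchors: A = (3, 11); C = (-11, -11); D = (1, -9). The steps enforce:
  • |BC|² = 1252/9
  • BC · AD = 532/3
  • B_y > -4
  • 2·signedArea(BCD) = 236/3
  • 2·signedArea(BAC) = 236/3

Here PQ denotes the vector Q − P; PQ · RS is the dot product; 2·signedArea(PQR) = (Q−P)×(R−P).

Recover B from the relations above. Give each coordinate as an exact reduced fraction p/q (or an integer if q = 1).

1. B_x = -7/3  [2·signedArea(BCD) = 236/3 ∩ 2·signedArea(BAC) = 236/3]
2. B_y = -3  [2·signedArea(BCD) = 236/3 ∩ 2·signedArea(BAC) = 236/3]
   → B = (-7/3, -3)

B = (-7/3, -3)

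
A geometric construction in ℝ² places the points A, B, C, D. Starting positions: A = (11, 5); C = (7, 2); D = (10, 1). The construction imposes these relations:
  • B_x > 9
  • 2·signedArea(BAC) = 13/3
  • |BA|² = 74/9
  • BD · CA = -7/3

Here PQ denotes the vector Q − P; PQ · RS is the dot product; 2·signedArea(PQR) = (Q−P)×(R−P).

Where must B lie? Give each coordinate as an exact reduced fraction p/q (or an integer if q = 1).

B = (28/3, 8/3)

1. B_x = 28/3  [BD · CA = -7/3 ∩ 2·signedArea(BAC) = 13/3]
2. B_y = 8/3  [BD · CA = -7/3 ∩ 2·signedArea(BAC) = 13/3]
   → B = (28/3, 8/3)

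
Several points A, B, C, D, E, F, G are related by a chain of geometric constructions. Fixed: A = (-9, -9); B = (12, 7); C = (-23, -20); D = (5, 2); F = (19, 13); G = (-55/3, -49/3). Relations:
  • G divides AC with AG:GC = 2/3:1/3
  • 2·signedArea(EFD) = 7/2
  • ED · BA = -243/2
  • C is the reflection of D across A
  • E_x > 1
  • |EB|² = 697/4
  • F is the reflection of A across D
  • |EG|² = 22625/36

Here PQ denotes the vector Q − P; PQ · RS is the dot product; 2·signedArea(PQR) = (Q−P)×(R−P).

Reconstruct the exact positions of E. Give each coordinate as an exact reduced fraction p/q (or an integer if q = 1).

E = (3/2, -1)

1. E_x = 3/2  [2·signedArea(EFD) = 7/2 ∩ ED · BA = -243/2]
2. E_y = -1  [2·signedArea(EFD) = 7/2 ∩ ED · BA = -243/2]
   → E = (3/2, -1)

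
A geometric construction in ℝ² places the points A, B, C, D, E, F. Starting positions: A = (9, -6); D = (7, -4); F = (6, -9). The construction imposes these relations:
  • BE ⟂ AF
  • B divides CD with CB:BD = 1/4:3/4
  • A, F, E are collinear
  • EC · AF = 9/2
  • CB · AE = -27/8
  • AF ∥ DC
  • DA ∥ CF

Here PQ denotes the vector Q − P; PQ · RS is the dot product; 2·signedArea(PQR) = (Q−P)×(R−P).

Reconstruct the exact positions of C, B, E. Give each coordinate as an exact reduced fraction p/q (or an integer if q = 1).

B = (19/4, -25/4)
C = (4, -7)
E = (27/4, -33/4)

1. C_x = 4  [DA ∥ CF ∩ AF ∥ DC]
2. C_y = -7  [DA ∥ CF ∩ AF ∥ DC]
   → C = (4, -7)
3. B_x = 19/4  [B divides CD with CB:BD = 1/4:3/4]
4. B_y = -25/4  [B divides CD with CB:BD = 1/4:3/4]
   → B = (19/4, -25/4)
5. E_x = 27/4  [A, F, E are collinear ∩ BE ⟂ AF]
6. E_y = -33/4  [A, F, E are collinear ∩ BE ⟂ AF]
   → E = (27/4, -33/4)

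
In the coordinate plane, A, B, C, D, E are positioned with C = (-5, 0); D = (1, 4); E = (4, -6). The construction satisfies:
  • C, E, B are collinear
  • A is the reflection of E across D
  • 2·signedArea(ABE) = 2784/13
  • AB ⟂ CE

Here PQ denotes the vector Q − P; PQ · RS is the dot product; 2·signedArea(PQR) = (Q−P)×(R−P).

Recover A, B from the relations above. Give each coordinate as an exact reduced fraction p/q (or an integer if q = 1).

A = (-2, 14)
B = (-122/13, 38/13)

1. A_x = -2  [A is the reflection of E across D]
2. A_y = 14  [A is the reflection of E across D]
   → A = (-2, 14)
3. B_x = -122/13  [C, E, B are collinear ∩ AB ⟂ CE]
4. B_y = 38/13  [C, E, B are collinear ∩ AB ⟂ CE]
   → B = (-122/13, 38/13)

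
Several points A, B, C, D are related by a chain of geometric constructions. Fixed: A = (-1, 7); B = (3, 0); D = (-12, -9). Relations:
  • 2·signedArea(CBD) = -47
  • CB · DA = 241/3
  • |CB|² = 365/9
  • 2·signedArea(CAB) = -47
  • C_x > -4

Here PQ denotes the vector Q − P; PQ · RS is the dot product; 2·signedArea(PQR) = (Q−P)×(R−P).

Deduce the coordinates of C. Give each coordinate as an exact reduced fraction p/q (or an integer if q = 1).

1. C_x = -10/3  [2·signedArea(CBD) = -47 ∩ CB · DA = 241/3]
2. C_y = -2/3  [2·signedArea(CBD) = -47 ∩ CB · DA = 241/3]
   → C = (-10/3, -2/3)

C = (-10/3, -2/3)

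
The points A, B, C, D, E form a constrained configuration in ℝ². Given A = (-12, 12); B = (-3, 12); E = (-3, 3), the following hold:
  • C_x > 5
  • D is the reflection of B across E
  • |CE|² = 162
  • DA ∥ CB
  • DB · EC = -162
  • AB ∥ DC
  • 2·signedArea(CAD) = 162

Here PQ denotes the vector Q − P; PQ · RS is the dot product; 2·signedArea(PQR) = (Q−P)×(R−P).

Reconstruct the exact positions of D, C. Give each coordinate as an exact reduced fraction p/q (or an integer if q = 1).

1. D_x = -3  [D is the reflection of B across E]
2. D_y = -6  [D is the reflection of B across E]
   → D = (-3, -6)
3. C_x = 6  [DA ∥ CB ∩ AB ∥ DC]
4. C_y = -6  [DA ∥ CB ∩ AB ∥ DC]
   → C = (6, -6)

C = (6, -6)
D = (-3, -6)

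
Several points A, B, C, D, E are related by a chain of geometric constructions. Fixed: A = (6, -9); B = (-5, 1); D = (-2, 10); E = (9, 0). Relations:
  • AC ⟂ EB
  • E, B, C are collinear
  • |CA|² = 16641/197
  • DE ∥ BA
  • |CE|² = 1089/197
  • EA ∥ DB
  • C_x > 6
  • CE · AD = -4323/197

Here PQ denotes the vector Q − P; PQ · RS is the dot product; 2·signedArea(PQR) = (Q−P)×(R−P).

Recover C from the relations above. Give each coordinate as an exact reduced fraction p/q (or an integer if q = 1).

C = (1311/197, 33/197)

1. C_x = 1311/197  [E, B, C are collinear ∩ AC ⟂ EB]
2. C_y = 33/197  [E, B, C are collinear ∩ AC ⟂ EB]
   → C = (1311/197, 33/197)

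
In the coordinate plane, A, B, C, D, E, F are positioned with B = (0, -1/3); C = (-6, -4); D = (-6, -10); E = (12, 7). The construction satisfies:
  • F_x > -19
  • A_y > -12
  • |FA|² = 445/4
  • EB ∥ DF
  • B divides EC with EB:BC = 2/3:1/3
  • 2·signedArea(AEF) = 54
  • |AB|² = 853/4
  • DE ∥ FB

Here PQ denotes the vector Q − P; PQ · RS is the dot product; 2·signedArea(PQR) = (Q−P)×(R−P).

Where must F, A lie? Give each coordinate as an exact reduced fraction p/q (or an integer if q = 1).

1. F_x = -18  [DE ∥ FB ∩ EB ∥ DF]
2. F_y = -52/3  [DE ∥ FB ∩ EB ∥ DF]
   → F = (-18, -52/3)
3. A_x = -9  [line 73/3·x + -30·y + -136 = 0 ∩ |FA|² = 445/4]
4. A_y = -71/6  [line 73/3·x + -30·y + -136 = 0 ∩ |FA|² = 445/4]
   → A = (-9, -71/6)

A = (-9, -71/6)
F = (-18, -52/3)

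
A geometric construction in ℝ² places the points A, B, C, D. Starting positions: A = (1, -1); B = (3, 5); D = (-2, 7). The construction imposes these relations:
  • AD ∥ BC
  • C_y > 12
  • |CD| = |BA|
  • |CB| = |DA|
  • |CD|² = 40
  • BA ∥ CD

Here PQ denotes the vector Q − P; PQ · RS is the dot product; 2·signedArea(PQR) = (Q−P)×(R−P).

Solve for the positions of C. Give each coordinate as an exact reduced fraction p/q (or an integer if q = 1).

1. C_x = 0  [BA ∥ CD ∩ AD ∥ BC]
2. C_y = 13  [BA ∥ CD ∩ AD ∥ BC]
   → C = (0, 13)

C = (0, 13)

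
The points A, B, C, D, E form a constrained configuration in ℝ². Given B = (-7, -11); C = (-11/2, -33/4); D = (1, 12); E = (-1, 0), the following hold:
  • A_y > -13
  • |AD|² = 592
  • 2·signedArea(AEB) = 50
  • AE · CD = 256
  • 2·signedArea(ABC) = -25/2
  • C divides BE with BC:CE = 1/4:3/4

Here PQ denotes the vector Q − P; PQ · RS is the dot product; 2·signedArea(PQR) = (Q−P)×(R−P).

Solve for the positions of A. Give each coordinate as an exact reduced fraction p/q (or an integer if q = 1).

1. A_x = -3  [2·signedArea(ABC) = -25/2 ∩ AE · CD = 256]
2. A_y = -12  [2·signedArea(ABC) = -25/2 ∩ AE · CD = 256]
   → A = (-3, -12)

A = (-3, -12)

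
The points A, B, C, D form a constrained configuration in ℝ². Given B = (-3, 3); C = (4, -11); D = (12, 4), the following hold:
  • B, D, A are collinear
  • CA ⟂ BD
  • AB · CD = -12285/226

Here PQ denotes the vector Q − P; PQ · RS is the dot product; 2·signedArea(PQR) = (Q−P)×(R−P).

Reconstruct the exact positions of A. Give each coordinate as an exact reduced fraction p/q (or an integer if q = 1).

A = (687/226, 769/226)

1. A_x = 687/226  [B, D, A are collinear ∩ CA ⟂ BD]
2. A_y = 769/226  [B, D, A are collinear ∩ CA ⟂ BD]
   → A = (687/226, 769/226)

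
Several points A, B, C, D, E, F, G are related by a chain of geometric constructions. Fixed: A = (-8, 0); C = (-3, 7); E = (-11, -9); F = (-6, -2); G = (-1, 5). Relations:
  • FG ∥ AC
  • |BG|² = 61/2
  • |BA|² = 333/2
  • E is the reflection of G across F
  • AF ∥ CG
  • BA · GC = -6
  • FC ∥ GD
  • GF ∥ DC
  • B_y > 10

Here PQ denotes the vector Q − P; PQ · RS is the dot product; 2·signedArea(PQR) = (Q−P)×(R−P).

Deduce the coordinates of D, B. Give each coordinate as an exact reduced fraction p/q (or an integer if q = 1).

1. D_x = 2  [GF ∥ DC ∩ FC ∥ GD]
2. D_y = 14  [GF ∥ DC ∩ FC ∥ GD]
   → D = (2, 14)
3. B_x = -1/2  [line 2·x + -2·y + 22 = 0 ∩ |BG|² = 61/2]
4. B_y = 21/2  [line 2·x + -2·y + 22 = 0 ∩ |BG|² = 61/2]
   → B = (-1/2, 21/2)

B = (-1/2, 21/2)
D = (2, 14)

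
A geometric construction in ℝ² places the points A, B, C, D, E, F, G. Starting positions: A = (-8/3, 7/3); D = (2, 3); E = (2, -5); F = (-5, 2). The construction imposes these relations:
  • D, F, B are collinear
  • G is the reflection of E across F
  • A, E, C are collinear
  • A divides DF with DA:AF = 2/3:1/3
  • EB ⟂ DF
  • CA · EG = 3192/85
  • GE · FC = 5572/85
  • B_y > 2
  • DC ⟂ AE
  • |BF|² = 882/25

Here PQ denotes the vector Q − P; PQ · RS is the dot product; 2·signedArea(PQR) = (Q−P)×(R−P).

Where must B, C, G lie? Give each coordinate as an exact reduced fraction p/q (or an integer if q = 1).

B = (22/25, 71/25)
C = (-138/85, 59/85)
G = (-12, 9)

1. B_x = 22/25  [D, F, B are collinear ∩ EB ⟂ DF]
2. B_y = 71/25  [D, F, B are collinear ∩ EB ⟂ DF]
   → B = (22/25, 71/25)
3. C_x = -138/85  [A, E, C are collinear ∩ DC ⟂ AE]
4. C_y = 59/85  [A, E, C are collinear ∩ DC ⟂ AE]
   → C = (-138/85, 59/85)
5. G_x = -12  [G is the reflection of E across F]
6. G_y = 9  [G is the reflection of E across F]
   → G = (-12, 9)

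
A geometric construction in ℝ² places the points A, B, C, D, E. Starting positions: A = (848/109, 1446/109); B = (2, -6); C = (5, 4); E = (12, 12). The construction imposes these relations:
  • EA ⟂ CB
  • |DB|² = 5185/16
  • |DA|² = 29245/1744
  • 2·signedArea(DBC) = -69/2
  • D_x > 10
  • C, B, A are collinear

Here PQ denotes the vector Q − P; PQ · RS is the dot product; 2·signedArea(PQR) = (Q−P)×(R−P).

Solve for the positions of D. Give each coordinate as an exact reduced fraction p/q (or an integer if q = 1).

1. D_x = 41/4  [line -10·x + 3·y + 145/2 = 0 ∩ |DB|² = 5185/16]
2. D_y = 10  [line -10·x + 3·y + 145/2 = 0 ∩ |DB|² = 5185/16]
   → D = (41/4, 10)

D = (41/4, 10)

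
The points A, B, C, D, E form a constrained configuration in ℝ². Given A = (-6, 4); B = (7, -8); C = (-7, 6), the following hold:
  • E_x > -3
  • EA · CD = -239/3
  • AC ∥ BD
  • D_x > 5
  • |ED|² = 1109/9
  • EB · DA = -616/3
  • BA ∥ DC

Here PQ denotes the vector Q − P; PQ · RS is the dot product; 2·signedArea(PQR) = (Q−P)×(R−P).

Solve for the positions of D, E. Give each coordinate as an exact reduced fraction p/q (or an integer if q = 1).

D = (6, -6)
E = (-7/3, 4/3)

1. D_x = 6  [BA ∥ DC ∩ AC ∥ BD]
2. D_y = -6  [BA ∥ DC ∩ AC ∥ BD]
   → D = (6, -6)
3. E_x = -7/3  [EA · CD = -239/3 ∩ EB · DA = -616/3]
4. E_y = 4/3  [EA · CD = -239/3 ∩ EB · DA = -616/3]
   → E = (-7/3, 4/3)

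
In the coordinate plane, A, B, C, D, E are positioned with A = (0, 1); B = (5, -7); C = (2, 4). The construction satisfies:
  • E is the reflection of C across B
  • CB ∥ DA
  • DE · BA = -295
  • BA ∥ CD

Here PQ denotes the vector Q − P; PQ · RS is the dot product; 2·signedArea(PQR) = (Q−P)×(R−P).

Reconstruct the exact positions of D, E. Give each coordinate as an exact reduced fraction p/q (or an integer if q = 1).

1. D_x = -3  [CB ∥ DA ∩ BA ∥ CD]
2. D_y = 12  [CB ∥ DA ∩ BA ∥ CD]
   → D = (-3, 12)
3. E_x = 8  [E is the reflection of C across B]
4. E_y = -18  [E is the reflection of C across B]
   → E = (8, -18)

D = (-3, 12)
E = (8, -18)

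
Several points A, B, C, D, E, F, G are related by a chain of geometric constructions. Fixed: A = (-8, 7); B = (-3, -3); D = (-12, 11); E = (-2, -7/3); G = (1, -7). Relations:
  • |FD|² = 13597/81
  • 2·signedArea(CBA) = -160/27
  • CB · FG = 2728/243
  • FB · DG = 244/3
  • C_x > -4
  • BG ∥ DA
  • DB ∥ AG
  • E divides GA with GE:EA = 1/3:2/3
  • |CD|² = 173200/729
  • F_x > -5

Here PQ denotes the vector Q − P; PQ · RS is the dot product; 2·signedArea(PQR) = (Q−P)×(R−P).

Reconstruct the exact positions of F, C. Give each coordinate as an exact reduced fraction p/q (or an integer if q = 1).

1. C_x = -28/9  [line -10·x + -5·y + -1055/27 = 0 ∩ |CD|² = 173200/729]
2. C_y = -43/27  [line -10·x + -5·y + -1055/27 = 0 ∩ |CD|² = 173200/729]
   → C = (-28/9, -43/27)
3. F_x = -13/3  [FB · DG = 244/3 ∩ CB · FG = 2728/243]
4. F_y = 5/9  [FB · DG = 244/3 ∩ CB · FG = 2728/243]
   → F = (-13/3, 5/9)

C = (-28/9, -43/27)
F = (-13/3, 5/9)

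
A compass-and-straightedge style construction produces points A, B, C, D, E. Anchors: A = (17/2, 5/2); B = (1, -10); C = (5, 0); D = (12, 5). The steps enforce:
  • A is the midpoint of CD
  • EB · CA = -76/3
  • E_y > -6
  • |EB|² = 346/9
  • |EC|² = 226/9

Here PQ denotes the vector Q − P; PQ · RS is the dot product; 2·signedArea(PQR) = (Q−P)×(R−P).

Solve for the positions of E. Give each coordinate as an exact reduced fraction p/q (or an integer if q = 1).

E = (14/3, -5)

1. E_x = 14/3  [line -7/2·x + -5/2·y + 23/6 = 0 ∩ |EB|² = 346/9]
2. E_y = -5  [line -7/2·x + -5/2·y + 23/6 = 0 ∩ |EB|² = 346/9]
   → E = (14/3, -5)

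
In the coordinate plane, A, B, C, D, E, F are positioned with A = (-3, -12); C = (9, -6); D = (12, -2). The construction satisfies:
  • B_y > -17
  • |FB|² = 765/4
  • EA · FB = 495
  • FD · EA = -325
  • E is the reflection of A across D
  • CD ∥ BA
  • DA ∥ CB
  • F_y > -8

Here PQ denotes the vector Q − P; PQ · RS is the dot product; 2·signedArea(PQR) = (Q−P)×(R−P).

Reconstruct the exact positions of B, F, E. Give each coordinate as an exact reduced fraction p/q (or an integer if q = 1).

1. B_x = -6  [CD ∥ BA ∩ DA ∥ CB]
2. B_y = -16  [CD ∥ BA ∩ DA ∥ CB]
   → B = (-6, -16)
3. E_x = 27  [E is the reflection of A across D]
4. E_y = 8  [E is the reflection of A across D]
   → E = (27, 8)
5. F_x = 9/2  [line 30·x + 20·y + 5 = 0 ∩ |FB|² = 765/4]
6. F_y = -7  [line 30·x + 20·y + 5 = 0 ∩ |FB|² = 765/4]
   → F = (9/2, -7)

B = (-6, -16)
E = (27, 8)
F = (9/2, -7)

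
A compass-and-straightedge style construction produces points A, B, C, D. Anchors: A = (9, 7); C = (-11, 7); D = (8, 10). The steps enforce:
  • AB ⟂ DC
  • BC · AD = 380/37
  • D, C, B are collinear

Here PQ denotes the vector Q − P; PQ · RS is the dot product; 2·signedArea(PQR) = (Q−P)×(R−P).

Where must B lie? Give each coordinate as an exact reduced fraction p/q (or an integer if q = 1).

B = (315/37, 373/37)

1. B_x = 315/37  [D, C, B are collinear ∩ AB ⟂ DC]
2. B_y = 373/37  [D, C, B are collinear ∩ AB ⟂ DC]
   → B = (315/37, 373/37)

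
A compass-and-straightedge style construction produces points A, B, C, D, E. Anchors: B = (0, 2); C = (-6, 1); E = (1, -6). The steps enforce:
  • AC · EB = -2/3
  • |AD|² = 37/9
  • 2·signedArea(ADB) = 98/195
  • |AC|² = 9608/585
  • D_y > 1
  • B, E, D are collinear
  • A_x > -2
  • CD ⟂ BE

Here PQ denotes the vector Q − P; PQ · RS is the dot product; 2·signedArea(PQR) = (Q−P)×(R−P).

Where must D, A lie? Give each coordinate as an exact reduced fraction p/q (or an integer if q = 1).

1. D_x = 2/65  [B, E, D are collinear ∩ CD ⟂ BE]
2. D_y = 114/65  [B, E, D are collinear ∩ CD ⟂ BE]
   → D = (2/65, 114/65)
3. A_x = -388/195  [2·signedArea(ADB) = 98/195 ∩ AC · EB = -2/3]
4. A_y = 103/65  [2·signedArea(ADB) = 98/195 ∩ AC · EB = -2/3]
   → A = (-388/195, 103/65)

A = (-388/195, 103/65)
D = (2/65, 114/65)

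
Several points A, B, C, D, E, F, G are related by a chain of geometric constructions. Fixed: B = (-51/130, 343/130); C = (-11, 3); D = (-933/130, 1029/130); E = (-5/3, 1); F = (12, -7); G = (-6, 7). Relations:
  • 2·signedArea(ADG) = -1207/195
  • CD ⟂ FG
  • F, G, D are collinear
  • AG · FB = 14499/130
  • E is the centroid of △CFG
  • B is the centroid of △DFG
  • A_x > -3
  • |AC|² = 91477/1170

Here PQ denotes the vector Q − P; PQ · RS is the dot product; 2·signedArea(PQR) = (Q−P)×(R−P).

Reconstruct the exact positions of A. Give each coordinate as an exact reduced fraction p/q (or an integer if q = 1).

1. A_x = -1147/390  [2·signedArea(ADG) = -1207/195 ∩ AG · FB = 14499/130]
2. A_y = -83/130  [2·signedArea(ADG) = -1207/195 ∩ AG · FB = 14499/130]
   → A = (-1147/390, -83/130)

A = (-1147/390, -83/130)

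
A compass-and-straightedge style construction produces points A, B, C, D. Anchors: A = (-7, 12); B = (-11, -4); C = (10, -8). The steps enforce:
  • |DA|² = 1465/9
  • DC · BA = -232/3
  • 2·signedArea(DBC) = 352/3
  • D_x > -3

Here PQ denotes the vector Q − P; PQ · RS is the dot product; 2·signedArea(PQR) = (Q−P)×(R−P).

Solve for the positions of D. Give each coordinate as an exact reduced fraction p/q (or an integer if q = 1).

D = (-8/3, 0)

1. D_x = -8/3  [DC · BA = -232/3 ∩ 2·signedArea(DBC) = 352/3]
2. D_y = 0  [DC · BA = -232/3 ∩ 2·signedArea(DBC) = 352/3]
   → D = (-8/3, 0)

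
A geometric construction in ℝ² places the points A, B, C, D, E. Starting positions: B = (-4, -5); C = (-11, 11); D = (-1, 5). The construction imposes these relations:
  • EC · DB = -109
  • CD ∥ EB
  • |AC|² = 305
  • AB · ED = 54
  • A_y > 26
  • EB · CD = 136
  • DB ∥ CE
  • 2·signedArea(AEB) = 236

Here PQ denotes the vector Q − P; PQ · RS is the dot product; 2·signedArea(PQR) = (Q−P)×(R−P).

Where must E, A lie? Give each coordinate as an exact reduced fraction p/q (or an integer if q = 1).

A = (-18, 27)
E = (-14, 1)

1. E_x = -14  [CD ∥ EB ∩ DB ∥ CE]
2. E_y = 1  [CD ∥ EB ∩ DB ∥ CE]
   → E = (-14, 1)
3. A_x = -18  [AB · ED = 54 ∩ 2·signedArea(AEB) = 236]
4. A_y = 27  [AB · ED = 54 ∩ 2·signedArea(AEB) = 236]
   → A = (-18, 27)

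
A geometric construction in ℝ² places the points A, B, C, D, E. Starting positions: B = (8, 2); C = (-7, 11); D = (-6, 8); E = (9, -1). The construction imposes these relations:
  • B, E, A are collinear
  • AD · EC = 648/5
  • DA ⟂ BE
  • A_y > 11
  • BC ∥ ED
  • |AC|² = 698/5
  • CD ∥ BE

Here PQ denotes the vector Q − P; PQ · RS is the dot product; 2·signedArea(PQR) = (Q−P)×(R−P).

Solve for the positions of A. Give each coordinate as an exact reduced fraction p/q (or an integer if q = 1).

1. A_x = 24/5  [B, E, A are collinear ∩ DA ⟂ BE]
2. A_y = 58/5  [B, E, A are collinear ∩ DA ⟂ BE]
   → A = (24/5, 58/5)

A = (24/5, 58/5)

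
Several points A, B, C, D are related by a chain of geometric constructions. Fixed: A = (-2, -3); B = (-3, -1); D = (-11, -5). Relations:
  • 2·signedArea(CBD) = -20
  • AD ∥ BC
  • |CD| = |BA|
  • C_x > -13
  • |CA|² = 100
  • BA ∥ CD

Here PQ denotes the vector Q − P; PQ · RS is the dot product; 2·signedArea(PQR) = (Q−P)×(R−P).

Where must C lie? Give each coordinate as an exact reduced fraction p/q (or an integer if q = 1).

1. C_x = -12  [BA ∥ CD ∩ AD ∥ BC]
2. C_y = -3  [BA ∥ CD ∩ AD ∥ BC]
   → C = (-12, -3)

C = (-12, -3)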